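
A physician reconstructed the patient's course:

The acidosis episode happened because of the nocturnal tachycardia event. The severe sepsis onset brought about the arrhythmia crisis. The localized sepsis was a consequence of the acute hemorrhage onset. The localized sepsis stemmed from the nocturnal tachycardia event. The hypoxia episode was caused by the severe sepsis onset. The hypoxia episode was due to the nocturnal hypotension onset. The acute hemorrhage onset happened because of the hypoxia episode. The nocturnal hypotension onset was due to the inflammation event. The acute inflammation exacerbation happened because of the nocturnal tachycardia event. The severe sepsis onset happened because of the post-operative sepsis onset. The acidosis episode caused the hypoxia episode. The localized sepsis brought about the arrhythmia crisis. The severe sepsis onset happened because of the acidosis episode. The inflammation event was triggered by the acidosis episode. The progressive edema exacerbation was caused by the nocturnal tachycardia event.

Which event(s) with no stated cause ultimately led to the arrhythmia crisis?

the nocturnal tachycardia event, the post-operative sepsis onset

Tracing upstream from the arrhythmia crisis: the arrhythmia crisis ← the localized sepsis ← the nocturnal tachycardia event.
A separate upstream branch: the arrhythmia crisis ← the severe sepsis onset ← the post-operative sepsis onset.
Each of those chain origins has no stated cause.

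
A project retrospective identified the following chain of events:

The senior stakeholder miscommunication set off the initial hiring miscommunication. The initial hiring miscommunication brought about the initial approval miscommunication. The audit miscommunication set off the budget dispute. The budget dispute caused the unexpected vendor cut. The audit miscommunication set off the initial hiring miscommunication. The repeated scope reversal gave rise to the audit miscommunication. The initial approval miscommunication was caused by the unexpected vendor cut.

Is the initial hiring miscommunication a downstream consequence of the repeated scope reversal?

Yes

There is a causal chain: the repeated scope reversal → the audit miscommunication → the initial hiring miscommunication.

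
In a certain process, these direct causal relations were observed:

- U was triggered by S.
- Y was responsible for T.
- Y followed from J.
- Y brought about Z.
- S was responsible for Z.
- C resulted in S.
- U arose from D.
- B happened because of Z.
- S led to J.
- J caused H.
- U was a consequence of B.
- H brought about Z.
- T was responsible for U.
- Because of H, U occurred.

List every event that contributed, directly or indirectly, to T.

Immediate cause of T: Y.
Further upstream: C, S, J.

C, J, S, Y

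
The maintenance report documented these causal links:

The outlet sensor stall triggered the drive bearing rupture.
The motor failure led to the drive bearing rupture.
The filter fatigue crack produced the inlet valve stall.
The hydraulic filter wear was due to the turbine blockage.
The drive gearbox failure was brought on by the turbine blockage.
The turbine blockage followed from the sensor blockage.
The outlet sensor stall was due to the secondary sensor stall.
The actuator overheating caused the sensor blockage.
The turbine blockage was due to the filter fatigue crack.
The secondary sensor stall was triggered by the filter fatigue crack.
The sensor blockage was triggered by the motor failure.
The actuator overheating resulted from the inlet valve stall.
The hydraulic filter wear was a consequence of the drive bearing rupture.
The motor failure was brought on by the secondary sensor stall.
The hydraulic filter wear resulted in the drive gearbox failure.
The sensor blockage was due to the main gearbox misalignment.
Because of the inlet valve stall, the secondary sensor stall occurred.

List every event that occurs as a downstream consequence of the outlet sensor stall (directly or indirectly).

Direct effects: the drive bearing rupture.
2 steps out: the hydraulic filter wear.
3 steps out: the drive gearbox failure.
Not reachable from it: the filter fatigue crack, the inlet valve stall, the secondary sensor stall, the actuator overheating, the motor failure, the sensor blockage, the turbine blockage, the main gearbox misalignment.

the drive bearing rupture, the drive gearbox failure, the hydraulic filter wear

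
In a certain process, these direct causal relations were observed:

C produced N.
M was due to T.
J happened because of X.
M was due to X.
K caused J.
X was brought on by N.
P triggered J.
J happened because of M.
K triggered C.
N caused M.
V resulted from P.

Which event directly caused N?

Upstream contributors include K, but only C feeds directly into N.

C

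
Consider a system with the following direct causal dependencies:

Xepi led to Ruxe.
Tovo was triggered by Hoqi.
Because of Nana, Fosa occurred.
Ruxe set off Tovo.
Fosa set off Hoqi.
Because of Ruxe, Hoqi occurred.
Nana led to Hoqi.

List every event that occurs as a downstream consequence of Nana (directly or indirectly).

Direct effects: Fosa, Hoqi.
2 steps out: Tovo.
Not reachable from it: Xepi, Ruxe.

Fosa, Hoqi, Tovo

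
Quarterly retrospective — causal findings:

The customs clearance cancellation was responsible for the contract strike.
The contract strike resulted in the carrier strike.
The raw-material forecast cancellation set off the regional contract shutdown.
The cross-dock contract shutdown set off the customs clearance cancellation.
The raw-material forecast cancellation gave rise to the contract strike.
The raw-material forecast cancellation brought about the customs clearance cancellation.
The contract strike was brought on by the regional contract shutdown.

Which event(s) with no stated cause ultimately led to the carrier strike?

Tracing upstream from the carrier strike: the carrier strike ← the contract strike ← the raw-material forecast cancellation.
A separate upstream branch: the carrier strike ← the contract strike ← the customs clearance cancellation ← the cross-dock contract shutdown.
Each of those chain origins has no stated cause.

the cross-dock contract shutdown, the raw-material forecast cancellation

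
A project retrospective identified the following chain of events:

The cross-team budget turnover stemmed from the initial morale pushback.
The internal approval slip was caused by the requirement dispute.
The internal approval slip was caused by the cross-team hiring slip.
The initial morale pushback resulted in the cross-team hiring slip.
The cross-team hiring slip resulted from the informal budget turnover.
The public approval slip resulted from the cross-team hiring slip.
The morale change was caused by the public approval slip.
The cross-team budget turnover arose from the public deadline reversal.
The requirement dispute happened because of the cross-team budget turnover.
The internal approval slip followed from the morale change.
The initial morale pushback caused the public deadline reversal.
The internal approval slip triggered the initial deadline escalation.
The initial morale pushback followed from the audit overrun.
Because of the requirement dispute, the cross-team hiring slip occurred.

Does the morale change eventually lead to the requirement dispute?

The morale change leads to the internal approval slip, the initial deadline escalation; the requirement dispute is not among them.

No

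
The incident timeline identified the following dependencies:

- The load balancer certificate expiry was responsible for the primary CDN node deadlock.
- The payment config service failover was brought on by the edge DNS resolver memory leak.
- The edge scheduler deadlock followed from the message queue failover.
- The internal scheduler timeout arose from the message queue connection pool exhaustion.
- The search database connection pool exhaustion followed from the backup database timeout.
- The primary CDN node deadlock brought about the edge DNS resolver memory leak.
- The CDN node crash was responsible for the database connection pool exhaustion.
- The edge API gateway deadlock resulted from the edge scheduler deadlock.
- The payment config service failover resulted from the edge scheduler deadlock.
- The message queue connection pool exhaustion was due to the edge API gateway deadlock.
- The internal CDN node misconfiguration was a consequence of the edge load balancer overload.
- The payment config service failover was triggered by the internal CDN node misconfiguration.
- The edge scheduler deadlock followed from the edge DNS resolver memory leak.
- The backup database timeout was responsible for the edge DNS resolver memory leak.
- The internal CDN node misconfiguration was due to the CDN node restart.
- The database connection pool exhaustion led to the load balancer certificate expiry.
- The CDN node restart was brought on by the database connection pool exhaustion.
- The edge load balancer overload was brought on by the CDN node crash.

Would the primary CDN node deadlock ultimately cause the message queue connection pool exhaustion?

Yes

There is a causal chain: the primary CDN node deadlock → the edge DNS resolver memory leak → the edge scheduler deadlock → the edge API gateway deadlock → the message queue connection pool exhaustion.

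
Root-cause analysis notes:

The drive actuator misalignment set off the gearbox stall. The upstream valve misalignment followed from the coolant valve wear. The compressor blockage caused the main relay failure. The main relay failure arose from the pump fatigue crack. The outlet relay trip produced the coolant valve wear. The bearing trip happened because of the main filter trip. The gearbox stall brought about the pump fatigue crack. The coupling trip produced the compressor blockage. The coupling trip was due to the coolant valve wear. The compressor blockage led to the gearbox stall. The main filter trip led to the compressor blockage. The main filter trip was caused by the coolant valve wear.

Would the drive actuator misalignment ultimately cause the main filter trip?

No

The drive actuator misalignment leads to the gearbox stall, the pump fatigue crack, the main relay failure; the main filter trip is not among them.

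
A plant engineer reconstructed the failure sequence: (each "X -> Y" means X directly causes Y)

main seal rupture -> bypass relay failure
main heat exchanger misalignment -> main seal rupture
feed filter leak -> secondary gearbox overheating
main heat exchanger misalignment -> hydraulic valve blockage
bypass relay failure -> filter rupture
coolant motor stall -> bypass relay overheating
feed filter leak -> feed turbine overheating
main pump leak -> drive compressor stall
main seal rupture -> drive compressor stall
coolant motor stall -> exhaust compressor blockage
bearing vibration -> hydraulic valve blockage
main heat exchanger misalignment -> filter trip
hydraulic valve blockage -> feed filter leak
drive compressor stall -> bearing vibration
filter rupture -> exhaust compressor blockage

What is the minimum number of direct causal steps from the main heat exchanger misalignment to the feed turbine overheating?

Shortest chain: the main heat exchanger misalignment → the hydraulic valve blockage → the feed filter leak → the feed turbine overheating.

3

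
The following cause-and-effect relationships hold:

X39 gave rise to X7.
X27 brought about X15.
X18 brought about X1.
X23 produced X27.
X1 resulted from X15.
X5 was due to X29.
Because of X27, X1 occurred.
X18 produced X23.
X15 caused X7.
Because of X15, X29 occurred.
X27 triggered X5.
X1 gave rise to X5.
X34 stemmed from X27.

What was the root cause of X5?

Tracing upstream from X5: X5 ← X1 ← X18.
X18 has no stated cause, so it is the root.

X18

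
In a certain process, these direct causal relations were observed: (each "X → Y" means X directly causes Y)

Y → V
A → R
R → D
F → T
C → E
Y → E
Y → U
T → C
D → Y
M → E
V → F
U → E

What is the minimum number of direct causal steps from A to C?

Shortest chain: A → R → D → Y → V → F → T → C.

7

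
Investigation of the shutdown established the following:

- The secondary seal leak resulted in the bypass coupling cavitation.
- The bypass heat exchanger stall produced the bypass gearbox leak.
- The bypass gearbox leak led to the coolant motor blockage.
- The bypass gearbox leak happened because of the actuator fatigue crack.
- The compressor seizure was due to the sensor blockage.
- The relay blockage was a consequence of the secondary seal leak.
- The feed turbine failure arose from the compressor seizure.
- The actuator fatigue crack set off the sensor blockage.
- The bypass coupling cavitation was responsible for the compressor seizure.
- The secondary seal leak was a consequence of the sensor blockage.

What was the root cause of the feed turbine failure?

the actuator fatigue crack

Tracing upstream from the feed turbine failure: the feed turbine failure ← the compressor seizure ← the sensor blockage ← the actuator fatigue crack.
The actuator fatigue crack has no stated cause, so it is the root.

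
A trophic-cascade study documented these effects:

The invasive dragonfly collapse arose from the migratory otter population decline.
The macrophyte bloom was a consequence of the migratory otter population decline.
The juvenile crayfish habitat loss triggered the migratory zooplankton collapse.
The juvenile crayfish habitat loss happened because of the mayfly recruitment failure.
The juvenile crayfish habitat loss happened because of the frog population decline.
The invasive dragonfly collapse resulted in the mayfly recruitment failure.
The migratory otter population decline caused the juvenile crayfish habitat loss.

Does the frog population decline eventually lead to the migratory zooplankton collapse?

Yes

There is a causal chain: the frog population decline → the juvenile crayfish habitat loss → the migratory zooplankton collapse.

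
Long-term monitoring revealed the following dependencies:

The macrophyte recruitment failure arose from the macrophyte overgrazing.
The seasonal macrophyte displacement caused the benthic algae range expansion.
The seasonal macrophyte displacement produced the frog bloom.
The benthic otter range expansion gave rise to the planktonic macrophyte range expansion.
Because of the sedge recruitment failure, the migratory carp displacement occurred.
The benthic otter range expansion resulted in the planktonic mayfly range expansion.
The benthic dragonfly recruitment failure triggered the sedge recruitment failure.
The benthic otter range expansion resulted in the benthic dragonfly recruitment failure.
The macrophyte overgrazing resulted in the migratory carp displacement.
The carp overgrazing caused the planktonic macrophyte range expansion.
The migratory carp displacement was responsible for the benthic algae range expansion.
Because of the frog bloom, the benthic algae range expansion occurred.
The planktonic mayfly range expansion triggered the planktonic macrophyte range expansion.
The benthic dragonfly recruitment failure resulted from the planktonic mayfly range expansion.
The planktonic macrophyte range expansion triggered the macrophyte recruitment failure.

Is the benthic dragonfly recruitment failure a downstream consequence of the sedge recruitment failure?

No

The sedge recruitment failure leads to the migratory carp displacement, the benthic algae range expansion; the benthic dragonfly recruitment failure is not among them.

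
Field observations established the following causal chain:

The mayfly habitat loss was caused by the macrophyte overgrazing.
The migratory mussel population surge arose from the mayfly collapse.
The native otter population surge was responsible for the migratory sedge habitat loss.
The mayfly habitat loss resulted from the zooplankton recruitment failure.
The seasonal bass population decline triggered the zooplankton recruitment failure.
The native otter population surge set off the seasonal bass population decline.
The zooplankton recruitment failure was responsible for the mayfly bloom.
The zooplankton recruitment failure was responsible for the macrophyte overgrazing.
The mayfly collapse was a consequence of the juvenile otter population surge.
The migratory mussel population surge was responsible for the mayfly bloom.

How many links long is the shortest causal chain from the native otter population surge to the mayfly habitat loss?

3

Shortest chain: the native otter population surge → the seasonal bass population decline → the zooplankton recruitment failure → the mayfly habitat loss.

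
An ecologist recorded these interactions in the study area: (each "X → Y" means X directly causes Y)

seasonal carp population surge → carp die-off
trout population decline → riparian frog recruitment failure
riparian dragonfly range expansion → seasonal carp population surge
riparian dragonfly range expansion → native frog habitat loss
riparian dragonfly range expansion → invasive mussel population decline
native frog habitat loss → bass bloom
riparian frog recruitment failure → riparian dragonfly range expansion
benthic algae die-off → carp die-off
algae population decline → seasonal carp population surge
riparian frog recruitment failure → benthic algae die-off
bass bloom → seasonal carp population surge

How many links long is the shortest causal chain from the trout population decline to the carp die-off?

3

Shortest chain: the trout population decline → the riparian frog recruitment failure → the benthic algae die-off → the carp die-off.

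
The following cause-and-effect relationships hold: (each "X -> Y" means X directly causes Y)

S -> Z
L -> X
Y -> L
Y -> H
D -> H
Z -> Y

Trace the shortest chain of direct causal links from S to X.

S → Z → Y → L → X

S → Z
Z → Y
Y → L
L → X
Length: 4 steps.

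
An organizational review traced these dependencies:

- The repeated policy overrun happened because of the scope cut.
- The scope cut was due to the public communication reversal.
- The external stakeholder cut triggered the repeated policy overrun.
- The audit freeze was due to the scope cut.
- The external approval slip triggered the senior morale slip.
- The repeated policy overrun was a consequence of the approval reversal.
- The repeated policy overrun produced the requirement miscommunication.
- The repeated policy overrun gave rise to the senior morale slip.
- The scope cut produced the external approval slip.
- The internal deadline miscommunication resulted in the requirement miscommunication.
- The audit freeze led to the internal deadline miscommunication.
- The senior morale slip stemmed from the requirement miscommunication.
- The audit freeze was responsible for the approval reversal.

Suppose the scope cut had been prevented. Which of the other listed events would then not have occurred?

Downstream of the scope cut: the audit freeze, the approval reversal, the external approval slip, the repeated policy overrun, the internal deadline miscommunication, the requirement miscommunication, the senior morale slip.
Of those, still caused via another path: the repeated policy overrun, the requirement miscommunication, the senior morale slip.
The remainder have no surviving cause.

the approval reversal, the audit freeze, the external approval slip, the internal deadline miscommunication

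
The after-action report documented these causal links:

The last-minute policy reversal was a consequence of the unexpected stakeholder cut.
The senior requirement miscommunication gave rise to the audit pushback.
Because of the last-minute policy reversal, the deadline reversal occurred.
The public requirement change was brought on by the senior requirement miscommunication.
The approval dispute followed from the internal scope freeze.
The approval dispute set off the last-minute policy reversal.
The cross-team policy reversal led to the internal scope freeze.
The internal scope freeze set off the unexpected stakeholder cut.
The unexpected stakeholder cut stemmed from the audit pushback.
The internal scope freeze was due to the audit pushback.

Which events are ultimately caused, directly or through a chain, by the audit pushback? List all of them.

the approval dispute, the deadline reversal, the internal scope freeze, the last-minute policy reversal, the unexpected stakeholder cut

Direct effects: the internal scope freeze, the unexpected stakeholder cut.
2 steps out: the approval dispute, the last-minute policy reversal.
3 steps out: the deadline reversal.
Not reachable from it: the cross-team policy reversal, the senior requirement miscommunication, the public requirement change.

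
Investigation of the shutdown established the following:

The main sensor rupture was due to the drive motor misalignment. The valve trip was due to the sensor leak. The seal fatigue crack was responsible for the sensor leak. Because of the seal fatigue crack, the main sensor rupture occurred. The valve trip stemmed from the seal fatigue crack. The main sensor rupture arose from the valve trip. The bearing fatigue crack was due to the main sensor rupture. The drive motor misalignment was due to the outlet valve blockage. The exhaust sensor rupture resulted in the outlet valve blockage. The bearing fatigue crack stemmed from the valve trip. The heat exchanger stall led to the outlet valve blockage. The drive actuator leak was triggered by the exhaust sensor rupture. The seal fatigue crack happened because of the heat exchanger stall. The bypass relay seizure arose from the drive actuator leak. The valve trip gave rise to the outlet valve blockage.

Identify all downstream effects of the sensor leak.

the bearing fatigue crack, the drive motor misalignment, the main sensor rupture, the outlet valve blockage, the valve trip

Direct effects: the valve trip.
2 steps out: the outlet valve blockage, the main sensor rupture, the bearing fatigue crack.
3 steps out: the drive motor misalignment.
Not reachable from it: the exhaust sensor rupture, the drive actuator leak, the bypass relay seizure, the heat exchanger stall, the seal fatigue crack.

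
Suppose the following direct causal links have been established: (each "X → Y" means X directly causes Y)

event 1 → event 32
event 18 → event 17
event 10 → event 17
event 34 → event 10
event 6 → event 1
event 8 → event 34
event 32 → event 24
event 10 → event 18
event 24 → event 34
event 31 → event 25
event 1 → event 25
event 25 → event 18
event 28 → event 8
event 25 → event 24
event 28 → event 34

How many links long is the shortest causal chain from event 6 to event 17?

4

Shortest chain: event 6 → event 1 → event 25 → event 18 → event 17.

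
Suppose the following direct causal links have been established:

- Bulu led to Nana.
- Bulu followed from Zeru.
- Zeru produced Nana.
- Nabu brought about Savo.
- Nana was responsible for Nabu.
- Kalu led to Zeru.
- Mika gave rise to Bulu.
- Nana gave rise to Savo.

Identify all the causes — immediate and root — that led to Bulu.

Kalu, Mika, Zeru

Immediate causes of Bulu: Zeru, Mika.
Further upstream: Kalu.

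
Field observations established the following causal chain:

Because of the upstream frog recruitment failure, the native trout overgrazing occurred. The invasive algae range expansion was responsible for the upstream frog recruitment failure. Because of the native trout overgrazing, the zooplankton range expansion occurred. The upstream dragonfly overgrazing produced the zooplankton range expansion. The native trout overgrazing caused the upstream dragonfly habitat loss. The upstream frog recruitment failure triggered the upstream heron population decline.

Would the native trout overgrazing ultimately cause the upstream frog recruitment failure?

No

The native trout overgrazing leads to the zooplankton range expansion, the upstream dragonfly habitat loss; the upstream frog recruitment failure is not among them.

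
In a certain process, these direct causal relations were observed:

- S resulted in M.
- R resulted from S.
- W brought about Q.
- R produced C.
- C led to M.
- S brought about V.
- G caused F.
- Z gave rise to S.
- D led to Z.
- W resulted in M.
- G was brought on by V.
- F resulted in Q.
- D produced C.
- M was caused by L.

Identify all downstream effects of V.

Direct effects: G.
2 steps out: F.
3 steps out: Q.
Not reachable from it: D, Z, S, R, C, L, W, M.

F, G, Q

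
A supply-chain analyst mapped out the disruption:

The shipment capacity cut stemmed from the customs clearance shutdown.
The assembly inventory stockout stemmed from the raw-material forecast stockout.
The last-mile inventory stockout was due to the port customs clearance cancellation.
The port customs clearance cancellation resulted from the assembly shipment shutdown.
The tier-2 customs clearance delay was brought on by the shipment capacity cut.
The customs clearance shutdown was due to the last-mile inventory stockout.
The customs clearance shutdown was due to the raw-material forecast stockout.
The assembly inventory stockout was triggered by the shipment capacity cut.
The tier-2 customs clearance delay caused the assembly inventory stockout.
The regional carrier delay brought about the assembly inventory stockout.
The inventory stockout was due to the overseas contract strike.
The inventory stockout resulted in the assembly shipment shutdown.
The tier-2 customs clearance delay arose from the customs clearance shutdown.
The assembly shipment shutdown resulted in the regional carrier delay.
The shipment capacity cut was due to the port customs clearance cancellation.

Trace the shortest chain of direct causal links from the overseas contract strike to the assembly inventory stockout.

the overseas contract strike → the inventory stockout
the inventory stockout → the assembly shipment shutdown
the assembly shipment shutdown → the regional carrier delay
the regional carrier delay → the assembly inventory stockout
Length: 4 steps.

the overseas contract strike → the inventory stockout → the assembly shipment shutdown → the regional carrier delay → the assembly inventory stockout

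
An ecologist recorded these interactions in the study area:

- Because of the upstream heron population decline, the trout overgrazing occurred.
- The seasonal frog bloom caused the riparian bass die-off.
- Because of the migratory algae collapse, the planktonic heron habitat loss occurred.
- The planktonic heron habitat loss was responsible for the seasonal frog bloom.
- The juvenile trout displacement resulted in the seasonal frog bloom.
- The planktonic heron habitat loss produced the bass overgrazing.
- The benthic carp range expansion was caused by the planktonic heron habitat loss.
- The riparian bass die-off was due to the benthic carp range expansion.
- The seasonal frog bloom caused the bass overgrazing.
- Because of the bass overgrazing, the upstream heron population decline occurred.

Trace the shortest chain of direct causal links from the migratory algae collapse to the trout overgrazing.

the migratory algae collapse → the planktonic heron habitat loss → the bass overgrazing → the upstream heron population decline → the trout overgrazing

the migratory algae collapse → the planktonic heron habitat loss
the planktonic heron habitat loss → the bass overgrazing
the bass overgrazing → the upstream heron population decline
the upstream heron population decline → the trout overgrazing
Length: 4 steps.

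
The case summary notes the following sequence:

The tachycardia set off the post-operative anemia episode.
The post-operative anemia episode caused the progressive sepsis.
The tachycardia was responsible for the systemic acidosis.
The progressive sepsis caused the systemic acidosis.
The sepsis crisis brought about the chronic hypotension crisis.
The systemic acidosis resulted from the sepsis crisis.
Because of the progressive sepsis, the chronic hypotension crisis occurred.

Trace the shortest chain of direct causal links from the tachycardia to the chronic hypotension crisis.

the tachycardia → the post-operative anemia episode
the post-operative anemia episode → the progressive sepsis
the progressive sepsis → the chronic hypotension crisis
Length: 3 steps.

the tachycardia → the post-operative anemia episode → the progressive sepsis → the chronic hypotension crisis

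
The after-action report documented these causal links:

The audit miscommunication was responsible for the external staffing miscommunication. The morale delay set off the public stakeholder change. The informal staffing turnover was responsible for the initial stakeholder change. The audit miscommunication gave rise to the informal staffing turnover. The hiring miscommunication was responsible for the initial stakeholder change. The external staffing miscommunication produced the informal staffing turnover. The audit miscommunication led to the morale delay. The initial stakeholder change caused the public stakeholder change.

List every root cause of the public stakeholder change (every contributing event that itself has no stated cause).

Tracing upstream from the public stakeholder change: the public stakeholder change ← the morale delay ← the audit miscommunication.
A separate upstream branch: the public stakeholder change ← the initial stakeholder change ← the hiring miscommunication.
Each of those chain origins has no stated cause.

the audit miscommunication, the hiring miscommunication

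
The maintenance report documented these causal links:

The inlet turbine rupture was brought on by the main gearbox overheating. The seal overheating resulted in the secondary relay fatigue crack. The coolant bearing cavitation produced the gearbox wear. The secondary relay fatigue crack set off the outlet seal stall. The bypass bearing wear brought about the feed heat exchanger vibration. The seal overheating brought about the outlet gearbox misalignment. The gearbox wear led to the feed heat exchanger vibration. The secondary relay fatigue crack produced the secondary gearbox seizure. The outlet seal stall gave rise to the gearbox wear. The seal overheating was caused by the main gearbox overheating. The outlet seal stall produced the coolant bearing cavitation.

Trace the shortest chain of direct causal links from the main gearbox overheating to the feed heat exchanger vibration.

the main gearbox overheating → the seal overheating → the secondary relay fatigue crack → the outlet seal stall → the gearbox wear → the feed heat exchanger vibration

the main gearbox overheating → the seal overheating
the seal overheating → the secondary relay fatigue crack
the secondary relay fatigue crack → the outlet seal stall
the outlet seal stall → the gearbox wear
the gearbox wear → the feed heat exchanger vibration
Length: 5 steps.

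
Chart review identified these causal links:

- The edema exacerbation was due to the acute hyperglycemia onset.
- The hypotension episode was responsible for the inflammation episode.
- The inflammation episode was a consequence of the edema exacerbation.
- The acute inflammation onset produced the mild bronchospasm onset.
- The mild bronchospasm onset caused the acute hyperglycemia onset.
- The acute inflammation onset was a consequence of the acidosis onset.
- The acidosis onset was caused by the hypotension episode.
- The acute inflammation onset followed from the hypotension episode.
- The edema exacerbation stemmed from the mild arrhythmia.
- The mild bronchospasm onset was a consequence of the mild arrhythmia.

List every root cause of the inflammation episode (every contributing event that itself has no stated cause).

the hypotension episode, the mild arrhythmia

Tracing upstream from the inflammation episode: the inflammation episode ← the edema exacerbation ← the mild arrhythmia.
A separate upstream branch: the inflammation episode ← the hypotension episode.
Each of those chain origins has no stated cause.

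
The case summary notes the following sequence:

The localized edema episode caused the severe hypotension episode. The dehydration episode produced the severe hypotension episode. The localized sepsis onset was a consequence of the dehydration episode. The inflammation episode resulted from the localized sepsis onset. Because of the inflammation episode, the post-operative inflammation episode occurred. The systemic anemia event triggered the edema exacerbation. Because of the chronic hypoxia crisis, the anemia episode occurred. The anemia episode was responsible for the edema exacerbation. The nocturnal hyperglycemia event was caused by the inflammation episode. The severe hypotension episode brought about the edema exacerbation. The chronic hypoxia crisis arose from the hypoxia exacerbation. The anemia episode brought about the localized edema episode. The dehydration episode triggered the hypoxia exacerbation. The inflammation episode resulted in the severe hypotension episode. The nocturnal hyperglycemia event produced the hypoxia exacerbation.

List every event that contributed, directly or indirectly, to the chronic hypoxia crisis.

Immediate cause of the chronic hypoxia crisis: the hypoxia exacerbation.
Further upstream: the dehydration episode, the localized sepsis onset, the inflammation episode, the nocturnal hyperglycemia event.

the dehydration episode, the hypoxia exacerbation, the inflammation episode, the localized sepsis onset, the nocturnal hyperglycemia event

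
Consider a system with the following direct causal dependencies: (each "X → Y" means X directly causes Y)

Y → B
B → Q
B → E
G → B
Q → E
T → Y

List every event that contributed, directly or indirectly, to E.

Immediate causes of E: B, Q.
Further upstream: T, Y, G.

B, G, Q, T, Y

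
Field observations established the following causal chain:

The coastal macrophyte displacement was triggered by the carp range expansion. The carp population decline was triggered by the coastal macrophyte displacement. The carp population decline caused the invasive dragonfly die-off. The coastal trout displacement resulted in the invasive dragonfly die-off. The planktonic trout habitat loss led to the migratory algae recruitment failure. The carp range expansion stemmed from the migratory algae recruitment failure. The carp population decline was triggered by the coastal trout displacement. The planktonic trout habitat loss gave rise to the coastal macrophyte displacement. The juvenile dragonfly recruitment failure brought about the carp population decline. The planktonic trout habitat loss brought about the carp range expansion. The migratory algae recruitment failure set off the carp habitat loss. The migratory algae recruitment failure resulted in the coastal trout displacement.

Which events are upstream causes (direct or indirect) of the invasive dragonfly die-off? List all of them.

the carp population decline, the carp range expansion, the coastal macrophyte displacement, the coastal trout displacement, the juvenile dragonfly recruitment failure, the migratory algae recruitment failure, the planktonic trout habitat loss

Immediate causes of the invasive dragonfly die-off: the coastal trout displacement, the carp population decline.
Further upstream: the planktonic trout habitat loss, the migratory algae recruitment failure, the carp range expansion, the coastal macrophyte displacement, the juvenile dragonfly recruitment failure.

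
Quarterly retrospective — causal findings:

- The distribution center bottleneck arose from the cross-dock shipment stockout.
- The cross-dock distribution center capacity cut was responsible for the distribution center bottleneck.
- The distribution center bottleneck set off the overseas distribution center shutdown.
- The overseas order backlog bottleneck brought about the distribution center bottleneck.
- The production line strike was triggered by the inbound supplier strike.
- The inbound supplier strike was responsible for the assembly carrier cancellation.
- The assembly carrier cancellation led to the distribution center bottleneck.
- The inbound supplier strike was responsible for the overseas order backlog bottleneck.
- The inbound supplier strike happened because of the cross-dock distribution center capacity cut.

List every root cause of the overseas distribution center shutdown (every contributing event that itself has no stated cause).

Tracing upstream from the overseas distribution center shutdown: the overseas distribution center shutdown ← the distribution center bottleneck ← the cross-dock shipment stockout.
A separate upstream branch: the overseas distribution center shutdown ← the distribution center bottleneck ← the cross-dock distribution center capacity cut.
Each of those chain origins has no stated cause.

the cross-dock distribution center capacity cut, the cross-dock shipment stockout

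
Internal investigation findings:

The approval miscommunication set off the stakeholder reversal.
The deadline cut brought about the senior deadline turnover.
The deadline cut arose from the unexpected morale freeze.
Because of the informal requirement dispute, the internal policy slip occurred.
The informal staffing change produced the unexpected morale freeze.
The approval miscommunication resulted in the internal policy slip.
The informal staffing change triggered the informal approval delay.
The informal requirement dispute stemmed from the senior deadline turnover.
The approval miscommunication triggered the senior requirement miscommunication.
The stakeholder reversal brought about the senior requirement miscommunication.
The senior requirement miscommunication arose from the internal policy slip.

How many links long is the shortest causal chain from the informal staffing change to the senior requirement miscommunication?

Shortest chain: the informal staffing change → the unexpected morale freeze → the deadline cut → the senior deadline turnover → the informal requirement dispute → the internal policy slip → the senior requirement miscommunication.

6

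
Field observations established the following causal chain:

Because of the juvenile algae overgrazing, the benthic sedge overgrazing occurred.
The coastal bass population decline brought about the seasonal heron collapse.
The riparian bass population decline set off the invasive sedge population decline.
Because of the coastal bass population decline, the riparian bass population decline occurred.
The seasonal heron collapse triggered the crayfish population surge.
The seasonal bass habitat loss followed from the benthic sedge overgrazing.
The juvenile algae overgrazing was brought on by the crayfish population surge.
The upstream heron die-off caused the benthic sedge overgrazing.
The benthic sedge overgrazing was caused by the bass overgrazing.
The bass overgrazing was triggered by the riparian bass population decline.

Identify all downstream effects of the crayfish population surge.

Direct effects: the juvenile algae overgrazing.
2 steps out: the benthic sedge overgrazing.
3 steps out: the seasonal bass habitat loss.
Not reachable from it: the coastal bass population decline, the seasonal heron collapse, the riparian bass population decline, the bass overgrazing, the invasive sedge population decline, the upstream heron die-off.

the benthic sedge overgrazing, the juvenile algae overgrazing, the seasonal bass habitat loss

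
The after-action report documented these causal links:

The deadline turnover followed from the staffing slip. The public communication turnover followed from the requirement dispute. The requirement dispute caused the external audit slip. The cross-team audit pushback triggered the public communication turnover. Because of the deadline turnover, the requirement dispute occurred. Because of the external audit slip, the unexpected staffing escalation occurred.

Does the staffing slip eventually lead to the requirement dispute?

Yes

There is a causal chain: the staffing slip → the deadline turnover → the requirement dispute.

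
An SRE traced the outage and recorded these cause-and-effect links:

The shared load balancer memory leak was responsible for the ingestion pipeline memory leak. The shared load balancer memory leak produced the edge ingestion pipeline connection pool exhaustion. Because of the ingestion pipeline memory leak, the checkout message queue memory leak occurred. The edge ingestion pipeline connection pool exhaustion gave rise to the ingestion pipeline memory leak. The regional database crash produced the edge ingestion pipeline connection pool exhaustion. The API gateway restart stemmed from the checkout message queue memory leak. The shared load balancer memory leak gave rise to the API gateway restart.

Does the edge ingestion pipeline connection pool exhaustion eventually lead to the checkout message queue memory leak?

There is a causal chain: the edge ingestion pipeline connection pool exhaustion → the ingestion pipeline memory leak → the checkout message queue memory leak.

Yes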